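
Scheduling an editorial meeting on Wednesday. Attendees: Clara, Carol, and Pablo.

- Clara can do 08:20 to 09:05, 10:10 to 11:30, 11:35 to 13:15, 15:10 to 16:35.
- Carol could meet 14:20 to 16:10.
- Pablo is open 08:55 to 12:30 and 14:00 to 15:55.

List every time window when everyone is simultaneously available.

15:10-15:55

Clara ∩ Carol: 15:10-16:10.
Clara ∩ Carol ∩ Pablo: 15:10-15:55.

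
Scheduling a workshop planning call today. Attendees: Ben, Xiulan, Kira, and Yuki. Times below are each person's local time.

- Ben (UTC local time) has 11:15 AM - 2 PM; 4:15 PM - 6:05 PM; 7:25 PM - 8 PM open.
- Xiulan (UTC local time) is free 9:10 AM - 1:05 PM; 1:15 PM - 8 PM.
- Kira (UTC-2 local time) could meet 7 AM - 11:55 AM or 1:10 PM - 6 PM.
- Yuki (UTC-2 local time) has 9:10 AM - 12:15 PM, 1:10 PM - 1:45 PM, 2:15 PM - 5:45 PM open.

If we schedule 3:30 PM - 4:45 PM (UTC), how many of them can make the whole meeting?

Ben in UTC: 11:15-14:00, 16:15-18:05, 19:25-20:00.
Xiulan in UTC: 09:10-13:05, 13:15-20:00.
Kira in UTC: 09:00-13:55, 15:10-20:00 (add 2h to convert from UTC-2).
Yuki in UTC: 11:10-14:15, 15:10-15:45, 16:15-19:45 (add 2h to convert from UTC-2).
Xiulan and Kira can make the full 15:30-16:45 slot — that's 2.

2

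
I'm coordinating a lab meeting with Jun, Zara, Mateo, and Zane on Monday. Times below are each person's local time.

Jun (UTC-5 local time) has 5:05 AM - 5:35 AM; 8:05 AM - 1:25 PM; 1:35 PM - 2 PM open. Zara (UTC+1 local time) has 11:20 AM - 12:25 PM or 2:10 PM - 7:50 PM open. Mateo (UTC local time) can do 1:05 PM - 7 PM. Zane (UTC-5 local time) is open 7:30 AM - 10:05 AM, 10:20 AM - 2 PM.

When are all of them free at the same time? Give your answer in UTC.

Jun in UTC: 10:05-10:35, 13:05-18:25, 18:35-19:00 (add 5h to convert from UTC-5).
Zara in UTC: 10:20-11:25, 13:10-18:50 (subtract 1h to convert from UTC+1).
Mateo in UTC: 13:05-19:00.
Zane in UTC: 12:30-15:05, 15:20-19:00 (add 5h to convert from UTC-5).
Jun ∩ Zara: 10:20-10:35, 13:10-18:25, 18:35-18:50.
Jun ∩ Zara ∩ Mateo: 13:10-18:25, 18:35-18:50.
Jun ∩ Zara ∩ Mateo ∩ Zane: 13:10-15:05, 15:20-18:25, 18:35-18:50.

13:10-15:05, 15:20-18:25, 18:35-18:50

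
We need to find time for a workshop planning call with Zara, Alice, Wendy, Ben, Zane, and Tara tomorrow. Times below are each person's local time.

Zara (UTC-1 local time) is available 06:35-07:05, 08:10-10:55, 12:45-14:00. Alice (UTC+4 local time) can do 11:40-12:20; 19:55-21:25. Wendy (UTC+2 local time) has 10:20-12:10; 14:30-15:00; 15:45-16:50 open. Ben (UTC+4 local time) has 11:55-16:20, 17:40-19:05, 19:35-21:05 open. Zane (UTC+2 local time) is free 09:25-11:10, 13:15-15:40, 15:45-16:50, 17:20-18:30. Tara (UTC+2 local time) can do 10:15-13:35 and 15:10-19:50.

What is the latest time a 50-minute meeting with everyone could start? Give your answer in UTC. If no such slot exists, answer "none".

none

Zara in UTC: 07:35-08:05, 09:10-11:55, 13:45-15:00 (add 1h to convert from UTC-1).
Alice in UTC: 07:40-08:20, 15:55-17:25 (subtract 4h to convert from UTC+4).
Wendy in UTC: 08:20-10:10, 12:30-13:00, 13:45-14:50 (subtract 2h to convert from UTC+2).
Ben in UTC: 07:55-12:20, 13:40-15:05, 15:35-17:05 (subtract 4h to convert from UTC+4).
Zane in UTC: 07:25-09:10, 11:15-13:40, 13:45-14:50, 15:20-16:30 (subtract 2h to convert from UTC+2).
Tara in UTC: 08:15-11:35, 13:10-17:50 (subtract 2h to convert from UTC+2).
Zara ∩ Alice: 07:40-08:05.
Zara ∩ Alice ∩ Wendy: ∅.
Zara ∩ Alice ∩ Wendy ∩ Ben: ∅.
Zara ∩ Alice ∩ Wendy ∩ Ben ∩ Zane: ∅.
Zara ∩ Alice ∩ Wendy ∩ Ben ∩ Zane ∩ Tara: ∅.
There is no time when everyone is free.
No common window is at least 50 minutes long.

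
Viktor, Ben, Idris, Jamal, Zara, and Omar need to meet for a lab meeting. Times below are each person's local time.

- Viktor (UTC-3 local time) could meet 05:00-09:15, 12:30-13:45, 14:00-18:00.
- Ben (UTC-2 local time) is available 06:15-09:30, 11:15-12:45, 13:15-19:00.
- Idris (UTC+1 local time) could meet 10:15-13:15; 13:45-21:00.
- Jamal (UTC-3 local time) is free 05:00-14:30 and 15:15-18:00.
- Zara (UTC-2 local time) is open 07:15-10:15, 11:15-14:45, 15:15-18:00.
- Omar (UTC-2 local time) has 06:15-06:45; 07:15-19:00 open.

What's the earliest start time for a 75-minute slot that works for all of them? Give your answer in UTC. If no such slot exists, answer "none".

Viktor in UTC: 08:00-12:15, 15:30-16:45, 17:00-21:00 (add 3h to convert from UTC-3).
Ben in UTC: 08:15-11:30, 13:15-14:45, 15:15-21:00 (add 2h to convert from UTC-2).
Idris in UTC: 09:15-12:15, 12:45-20:00 (subtract 1h to convert from UTC+1).
Jamal in UTC: 08:00-17:30, 18:15-21:00 (add 3h to convert from UTC-3).
Zara in UTC: 09:15-12:15, 13:15-16:45, 17:15-20:00 (add 2h to convert from UTC-2).
Omar in UTC: 08:15-08:45, 09:15-21:00 (add 2h to convert from UTC-2).
Viktor ∩ Ben: 08:15-11:30, 15:30-16:45, 17:00-21:00.
Viktor ∩ Ben ∩ Idris: 09:15-11:30, 15:30-16:45, 17:00-20:00.
Viktor ∩ Ben ∩ Idris ∩ Jamal: 09:15-11:30, 15:30-16:45, 17:00-17:30, 18:15-20:00.
Viktor ∩ Ben ∩ Idris ∩ Jamal ∩ Zara: 09:15-11:30, 15:30-16:45, 17:15-17:30, 18:15-20:00.
Viktor ∩ Ben ∩ Idris ∩ Jamal ∩ Zara ∩ Omar: 09:15-11:30, 15:30-16:45, 17:15-17:30, 18:15-20:00.
The first common window of at least 75 minutes is 09:15-11:30, so the earliest start is 09:15.

09:15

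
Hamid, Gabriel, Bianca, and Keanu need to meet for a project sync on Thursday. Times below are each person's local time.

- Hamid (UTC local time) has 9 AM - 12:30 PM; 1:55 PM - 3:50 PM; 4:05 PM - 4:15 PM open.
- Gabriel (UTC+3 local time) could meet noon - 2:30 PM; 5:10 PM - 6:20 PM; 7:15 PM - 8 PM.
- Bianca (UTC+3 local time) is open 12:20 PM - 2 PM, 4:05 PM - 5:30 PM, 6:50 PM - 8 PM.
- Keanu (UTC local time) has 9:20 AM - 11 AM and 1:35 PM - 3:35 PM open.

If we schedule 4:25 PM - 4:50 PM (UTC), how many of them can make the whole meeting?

2

Hamid in UTC: 09:00-12:30, 13:55-15:50, 16:05-16:15.
Gabriel in UTC: 09:00-11:30, 14:10-15:20, 16:15-17:00 (subtract 3h to convert from UTC+3).
Bianca in UTC: 09:20-11:00, 13:05-14:30, 15:50-17:00 (subtract 3h to convert from UTC+3).
Keanu in UTC: 09:20-11:00, 13:35-15:35.
Gabriel and Bianca can make the full 16:25-16:50 slot — that's 2.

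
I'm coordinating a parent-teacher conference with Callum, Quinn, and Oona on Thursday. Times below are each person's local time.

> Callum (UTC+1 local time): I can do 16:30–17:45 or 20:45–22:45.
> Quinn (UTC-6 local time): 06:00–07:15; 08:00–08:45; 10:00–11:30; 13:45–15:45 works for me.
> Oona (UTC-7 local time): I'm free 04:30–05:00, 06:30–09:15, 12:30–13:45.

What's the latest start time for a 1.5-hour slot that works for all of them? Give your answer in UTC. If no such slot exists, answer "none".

Callum in UTC: 15:30-16:45, 19:45-21:45 (subtract 1h to convert from UTC+1).
Quinn in UTC: 12:00-13:15, 14:00-14:45, 16:00-17:30, 19:45-21:45 (add 6h to convert from UTC-6).
Oona in UTC: 11:30-12:00, 13:30-16:15, 19:30-20:45 (add 7h to convert from UTC-7).
Callum ∩ Quinn: 16:00-16:45, 19:45-21:45.
Callum ∩ Quinn ∩ Oona: 16:00-16:15, 19:45-20:45.
So the common availability across everyone is 16:00-16:15, 19:45-20:45.
No common window is at least 90 minutes long.

none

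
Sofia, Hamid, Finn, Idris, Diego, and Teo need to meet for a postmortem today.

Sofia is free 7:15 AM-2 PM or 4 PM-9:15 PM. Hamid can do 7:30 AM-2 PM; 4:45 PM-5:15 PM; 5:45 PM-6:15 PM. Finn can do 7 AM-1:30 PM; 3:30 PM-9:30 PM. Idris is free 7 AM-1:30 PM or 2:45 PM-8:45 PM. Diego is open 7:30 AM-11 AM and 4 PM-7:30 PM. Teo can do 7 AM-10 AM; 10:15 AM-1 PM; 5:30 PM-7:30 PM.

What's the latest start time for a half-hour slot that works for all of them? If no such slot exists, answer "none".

Sofia ∩ Hamid: 07:30-14:00, 16:45-17:15, 17:45-18:15.
Sofia ∩ Hamid ∩ Finn: 07:30-13:30, 16:45-17:15, 17:45-18:15.
Sofia ∩ Hamid ∩ Finn ∩ Idris: 07:30-13:30, 16:45-17:15, 17:45-18:15.
Sofia ∩ Hamid ∩ Finn ∩ Idris ∩ Diego: 07:30-11:00, 16:45-17:15, 17:45-18:15.
Sofia ∩ Hamid ∩ Finn ∩ Idris ∩ Diego ∩ Teo: 07:30-10:00, 10:15-11:00, 17:45-18:15.
So the common availability across everyone is 07:30-10:00, 10:15-11:00, 17:45-18:15.
The last common window of at least 30 minutes is 17:45-18:15; a 30-minute meeting can start as late as 17:45 and still end by 18:15.

17:45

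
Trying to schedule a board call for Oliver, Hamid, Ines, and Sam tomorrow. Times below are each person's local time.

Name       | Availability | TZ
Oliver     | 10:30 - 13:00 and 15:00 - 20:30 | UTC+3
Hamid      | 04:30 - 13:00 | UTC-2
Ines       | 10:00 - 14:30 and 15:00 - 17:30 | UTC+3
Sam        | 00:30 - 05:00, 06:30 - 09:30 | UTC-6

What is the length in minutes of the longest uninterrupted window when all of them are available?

Oliver in UTC: 07:30-10:00, 12:00-17:30 (subtract 3h to convert from UTC+3).
Hamid in UTC: 06:30-15:00 (add 2h to convert from UTC-2).
Ines in UTC: 07:00-11:30, 12:00-14:30 (subtract 3h to convert from UTC+3).
Sam in UTC: 06:30-11:00, 12:30-15:30 (add 6h to convert from UTC-6).
Oliver ∩ Hamid: 07:30-10:00, 12:00-15:00.
Oliver ∩ Hamid ∩ Ines: 07:30-10:00, 12:00-14:30.
Oliver ∩ Hamid ∩ Ines ∩ Sam: 07:30-10:00, 12:30-14:30.
Those are the intersection windows.
The longest is 07:30-10:00 at 150 minutes.

150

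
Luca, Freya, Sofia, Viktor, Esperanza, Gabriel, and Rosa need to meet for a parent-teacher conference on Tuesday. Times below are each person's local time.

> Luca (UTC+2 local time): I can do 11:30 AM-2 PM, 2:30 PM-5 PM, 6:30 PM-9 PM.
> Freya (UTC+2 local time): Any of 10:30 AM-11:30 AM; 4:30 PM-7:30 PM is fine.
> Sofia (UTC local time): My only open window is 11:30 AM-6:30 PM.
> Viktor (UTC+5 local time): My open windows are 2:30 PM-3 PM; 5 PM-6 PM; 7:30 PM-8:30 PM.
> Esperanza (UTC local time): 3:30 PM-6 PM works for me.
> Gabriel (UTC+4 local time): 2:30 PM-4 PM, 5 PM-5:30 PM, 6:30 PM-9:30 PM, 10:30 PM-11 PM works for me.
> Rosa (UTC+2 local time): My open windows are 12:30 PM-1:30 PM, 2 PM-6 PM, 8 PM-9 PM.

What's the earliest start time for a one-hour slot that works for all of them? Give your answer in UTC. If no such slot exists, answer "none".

none

Luca in UTC: 09:30-12:00, 12:30-15:00, 16:30-19:00 (subtract 2h to convert from UTC+2).
Freya in UTC: 08:30-09:30, 14:30-17:30 (subtract 2h to convert from UTC+2).
Sofia in UTC: 11:30-18:30.
Viktor in UTC: 09:30-10:00, 12:00-13:00, 14:30-15:30 (subtract 5h to convert from UTC+5).
Esperanza in UTC: 15:30-18:00.
Gabriel in UTC: 10:30-12:00, 13:00-13:30, 14:30-17:30, 18:30-19:00 (subtract 4h to convert from UTC+4).
Rosa in UTC: 10:30-11:30, 12:00-16:00, 18:00-19:00 (subtract 2h to convert from UTC+2).
Luca ∩ Freya: 14:30-15:00, 16:30-17:30.
Luca ∩ Freya ∩ Sofia: 14:30-15:00, 16:30-17:30.
Luca ∩ Freya ∩ Sofia ∩ Viktor: 14:30-15:00.
Luca ∩ Freya ∩ Sofia ∩ Viktor ∩ Esperanza: ∅.
Luca ∩ Freya ∩ Sofia ∩ Viktor ∩ Esperanza ∩ Gabriel: ∅.
Luca ∩ Freya ∩ Sofia ∩ Viktor ∩ Esperanza ∩ Gabriel ∩ Rosa: ∅.
There is no time when everyone is free.
No common window is at least 60 minutes long.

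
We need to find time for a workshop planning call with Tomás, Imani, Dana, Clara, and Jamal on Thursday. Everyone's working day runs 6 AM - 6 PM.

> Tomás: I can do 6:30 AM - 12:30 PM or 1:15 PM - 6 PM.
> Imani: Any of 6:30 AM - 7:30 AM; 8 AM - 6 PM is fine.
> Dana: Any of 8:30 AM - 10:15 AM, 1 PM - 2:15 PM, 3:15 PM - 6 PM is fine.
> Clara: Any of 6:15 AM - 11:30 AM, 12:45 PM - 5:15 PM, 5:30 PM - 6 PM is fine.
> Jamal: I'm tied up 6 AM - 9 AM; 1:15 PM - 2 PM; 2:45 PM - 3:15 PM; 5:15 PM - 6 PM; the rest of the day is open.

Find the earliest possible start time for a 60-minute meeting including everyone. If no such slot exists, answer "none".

09:00

Tomás free: 06:30-12:30, 13:15-18:00.
Imani free: 06:30-07:30, 08:00-18:00.
Dana free: 08:30-10:15, 13:00-14:15, 15:15-18:00.
Clara free: 06:15-11:30, 12:45-17:15, 17:30-18:00.
Jamal free: 09:00-13:15, 14:00-14:45, 15:15-17:15 (invert busy blocks within the working day).
Tomás ∩ Imani: 06:30-07:30, 08:00-12:30, 13:15-18:00.
Tomás ∩ Imani ∩ Dana: 08:30-10:15, 13:15-14:15, 15:15-18:00.
Tomás ∩ Imani ∩ Dana ∩ Clara: 08:30-10:15, 13:15-14:15, 15:15-17:15, 17:30-18:00.
Tomás ∩ Imani ∩ Dana ∩ Clara ∩ Jamal: 09:00-10:15, 14:00-14:15, 15:15-17:15.
The first common window of at least 60 minutes is 09:00-10:15, so the earliest start is 09:00.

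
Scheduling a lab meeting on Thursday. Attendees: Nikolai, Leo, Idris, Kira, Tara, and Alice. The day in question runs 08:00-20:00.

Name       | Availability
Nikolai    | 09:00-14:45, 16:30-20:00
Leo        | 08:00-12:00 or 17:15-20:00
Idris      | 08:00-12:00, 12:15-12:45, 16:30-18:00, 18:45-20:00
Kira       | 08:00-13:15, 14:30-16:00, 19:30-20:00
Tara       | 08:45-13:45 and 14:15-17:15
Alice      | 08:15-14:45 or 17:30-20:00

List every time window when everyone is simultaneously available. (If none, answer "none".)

Nikolai ∩ Leo: 09:00-12:00, 17:15-20:00.
Nikolai ∩ Leo ∩ Idris: 09:00-12:00, 17:15-18:00, 18:45-20:00.
Nikolai ∩ Leo ∩ Idris ∩ Kira: 09:00-12:00, 19:30-20:00.
Nikolai ∩ Leo ∩ Idris ∩ Kira ∩ Tara: 09:00-12:00.
Nikolai ∩ Leo ∩ Idris ∩ Kira ∩ Tara ∩ Alice: 09:00-12:00.

09:00-12:00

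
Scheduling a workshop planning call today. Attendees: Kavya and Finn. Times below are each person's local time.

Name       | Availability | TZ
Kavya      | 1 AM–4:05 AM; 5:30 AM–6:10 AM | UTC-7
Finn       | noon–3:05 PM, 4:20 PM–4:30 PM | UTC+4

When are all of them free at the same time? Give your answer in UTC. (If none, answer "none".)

08:00-11:05

Kavya in UTC: 08:00-11:05, 12:30-13:10 (add 7h to convert from UTC-7).
Finn in UTC: 08:00-11:05, 12:20-12:30 (subtract 4h to convert from UTC+4).
Kavya ∩ Finn: 08:00-11:05.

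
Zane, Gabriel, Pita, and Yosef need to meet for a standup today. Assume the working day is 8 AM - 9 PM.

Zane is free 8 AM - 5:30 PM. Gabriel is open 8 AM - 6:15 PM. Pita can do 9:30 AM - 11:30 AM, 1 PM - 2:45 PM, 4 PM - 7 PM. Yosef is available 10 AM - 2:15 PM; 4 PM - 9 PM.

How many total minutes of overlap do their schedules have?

255

Zane ∩ Gabriel: 08:00-17:30.
Zane ∩ Gabriel ∩ Pita: 09:30-11:30, 13:00-14:45, 16:00-17:30.
Zane ∩ Gabriel ∩ Pita ∩ Yosef: 10:00-11:30, 13:00-14:15, 16:00-17:30.
So the common availability across everyone is 10:00-11:30, 13:00-14:15, 16:00-17:30.
Summing the common windows: 90 + 75 + 90 = 255 minutes.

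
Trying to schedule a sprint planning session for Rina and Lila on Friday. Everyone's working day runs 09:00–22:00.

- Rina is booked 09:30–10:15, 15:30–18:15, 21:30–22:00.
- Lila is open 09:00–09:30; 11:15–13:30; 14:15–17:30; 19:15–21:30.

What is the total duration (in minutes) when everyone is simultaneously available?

375

Rina free: 09:00-09:30, 10:15-15:30, 18:15-21:30 (invert busy blocks within the working day).
Lila free: 09:00-09:30, 11:15-13:30, 14:15-17:30, 19:15-21:30.
Rina ∩ Lila: 09:00-09:30, 11:15-13:30, 14:15-15:30, 19:15-21:30.
Summing the common windows: 30 + 135 + 75 + 135 = 375 minutes.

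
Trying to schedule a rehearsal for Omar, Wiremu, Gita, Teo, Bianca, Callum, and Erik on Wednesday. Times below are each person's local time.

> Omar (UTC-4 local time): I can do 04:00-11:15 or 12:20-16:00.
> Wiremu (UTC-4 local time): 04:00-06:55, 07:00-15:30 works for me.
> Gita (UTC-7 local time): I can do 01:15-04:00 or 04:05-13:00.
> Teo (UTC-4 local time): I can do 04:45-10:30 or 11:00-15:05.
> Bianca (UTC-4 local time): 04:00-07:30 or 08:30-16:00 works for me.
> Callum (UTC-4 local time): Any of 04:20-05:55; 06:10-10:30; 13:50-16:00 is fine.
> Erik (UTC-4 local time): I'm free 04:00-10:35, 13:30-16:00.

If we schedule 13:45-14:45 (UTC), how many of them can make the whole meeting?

4

Omar in UTC: 08:00-15:15, 16:20-20:00 (add 4h to convert from UTC-4).
Wiremu in UTC: 08:00-10:55, 11:00-19:30 (add 4h to convert from UTC-4).
Gita in UTC: 08:15-11:00, 11:05-20:00 (add 7h to convert from UTC-7).
Teo in UTC: 08:45-14:30, 15:00-19:05 (add 4h to convert from UTC-4).
Bianca in UTC: 08:00-11:30, 12:30-20:00 (add 4h to convert from UTC-4).
Callum in UTC: 08:20-09:55, 10:10-14:30, 17:50-20:00 (add 4h to convert from UTC-4).
Erik in UTC: 08:00-14:35, 17:30-20:00 (add 4h to convert from UTC-4).
Omar, Wiremu, Gita, and Bianca can make the full 13:45-14:45 slot — that's 4.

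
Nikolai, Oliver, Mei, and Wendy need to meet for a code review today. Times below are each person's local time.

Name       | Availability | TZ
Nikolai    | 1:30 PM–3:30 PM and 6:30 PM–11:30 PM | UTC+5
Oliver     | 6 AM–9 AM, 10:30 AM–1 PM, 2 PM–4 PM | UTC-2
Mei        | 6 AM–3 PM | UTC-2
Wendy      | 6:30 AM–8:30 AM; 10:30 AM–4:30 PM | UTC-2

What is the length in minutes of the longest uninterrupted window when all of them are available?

120

Nikolai in UTC: 08:30-10:30, 13:30-18:30 (subtract 5h to convert from UTC+5).
Oliver in UTC: 08:00-11:00, 12:30-15:00, 16:00-18:00 (add 2h to convert from UTC-2).
Mei in UTC: 08:00-17:00 (add 2h to convert from UTC-2).
Wendy in UTC: 08:30-10:30, 12:30-18:30 (add 2h to convert from UTC-2).
Nikolai ∩ Oliver: 08:30-10:30, 13:30-15:00, 16:00-18:00.
Nikolai ∩ Oliver ∩ Mei: 08:30-10:30, 13:30-15:00, 16:00-17:00.
Nikolai ∩ Oliver ∩ Mei ∩ Wendy: 08:30-10:30, 13:30-15:00, 16:00-17:00.
The longest is 08:30-10:30 at 120 minutes.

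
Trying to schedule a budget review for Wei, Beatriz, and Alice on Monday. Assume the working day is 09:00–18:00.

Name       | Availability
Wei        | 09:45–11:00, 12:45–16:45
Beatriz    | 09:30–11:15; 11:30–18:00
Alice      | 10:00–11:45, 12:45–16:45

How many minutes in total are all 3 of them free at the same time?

300

Wei ∩ Beatriz: 09:45-11:00, 12:45-16:45.
Wei ∩ Beatriz ∩ Alice: 10:00-11:00, 12:45-16:45.
Those are the intersection windows.
Summing the common windows: 60 + 240 = 300 minutes.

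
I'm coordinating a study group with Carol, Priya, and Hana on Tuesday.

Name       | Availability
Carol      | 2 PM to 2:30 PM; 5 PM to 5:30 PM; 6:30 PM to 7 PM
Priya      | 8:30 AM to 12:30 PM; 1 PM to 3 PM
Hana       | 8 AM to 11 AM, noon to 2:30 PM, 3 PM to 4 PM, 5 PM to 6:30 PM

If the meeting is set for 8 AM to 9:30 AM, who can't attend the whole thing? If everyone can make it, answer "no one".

Carol, Priya

Carol: not fully free for 08:00-09:30. Priya: not fully free for 08:00-09:30. Hana: free for 08:00-09:30.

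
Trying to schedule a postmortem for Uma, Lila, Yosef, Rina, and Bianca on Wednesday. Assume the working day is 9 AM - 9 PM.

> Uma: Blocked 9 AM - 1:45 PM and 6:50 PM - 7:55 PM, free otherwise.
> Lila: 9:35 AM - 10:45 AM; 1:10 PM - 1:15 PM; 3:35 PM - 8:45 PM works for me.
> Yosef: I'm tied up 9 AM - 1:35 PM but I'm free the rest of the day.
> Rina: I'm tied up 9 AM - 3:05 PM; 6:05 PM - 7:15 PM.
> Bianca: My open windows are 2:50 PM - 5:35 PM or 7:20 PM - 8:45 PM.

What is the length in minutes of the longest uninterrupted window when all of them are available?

120

Uma free: 13:45-18:50, 19:55-21:00 (invert busy blocks within the working day).
Lila free: 09:35-10:45, 13:10-13:15, 15:35-20:45.
Yosef free: 13:35-21:00 (invert busy blocks within the working day).
Rina free: 15:05-18:05, 19:15-21:00 (invert busy blocks within the working day).
Bianca free: 14:50-17:35, 19:20-20:45.
Uma ∩ Lila: 15:35-18:50, 19:55-20:45.
Uma ∩ Lila ∩ Yosef: 15:35-18:50, 19:55-20:45.
Uma ∩ Lila ∩ Yosef ∩ Rina: 15:35-18:05, 19:55-20:45.
Uma ∩ Lila ∩ Yosef ∩ Rina ∩ Bianca: 15:35-17:35, 19:55-20:45.
So the common availability across everyone is 15:35-17:35, 19:55-20:45.
The longest is 15:35-17:35 at 120 minutes.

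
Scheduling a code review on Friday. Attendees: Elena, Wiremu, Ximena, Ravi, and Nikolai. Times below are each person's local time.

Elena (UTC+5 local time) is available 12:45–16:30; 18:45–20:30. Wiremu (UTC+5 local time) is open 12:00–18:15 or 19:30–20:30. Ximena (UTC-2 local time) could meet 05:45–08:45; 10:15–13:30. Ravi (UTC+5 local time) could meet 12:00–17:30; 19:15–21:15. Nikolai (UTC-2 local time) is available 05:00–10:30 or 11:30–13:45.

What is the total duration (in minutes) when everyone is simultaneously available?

240

Elena in UTC: 07:45-11:30, 13:45-15:30 (subtract 5h to convert from UTC+5).
Wiremu in UTC: 07:00-13:15, 14:30-15:30 (subtract 5h to convert from UTC+5).
Ximena in UTC: 07:45-10:45, 12:15-15:30 (add 2h to convert from UTC-2).
Ravi in UTC: 07:00-12:30, 14:15-16:15 (subtract 5h to convert from UTC+5).
Nikolai in UTC: 07:00-12:30, 13:30-15:45 (add 2h to convert from UTC-2).
Elena ∩ Wiremu: 07:45-11:30, 14:30-15:30.
Elena ∩ Wiremu ∩ Ximena: 07:45-10:45, 14:30-15:30.
Elena ∩ Wiremu ∩ Ximena ∩ Ravi: 07:45-10:45, 14:30-15:30.
Elena ∩ Wiremu ∩ Ximena ∩ Ravi ∩ Nikolai: 07:45-10:45, 14:30-15:30.
Summing the common windows: 180 + 60 = 240 minutes.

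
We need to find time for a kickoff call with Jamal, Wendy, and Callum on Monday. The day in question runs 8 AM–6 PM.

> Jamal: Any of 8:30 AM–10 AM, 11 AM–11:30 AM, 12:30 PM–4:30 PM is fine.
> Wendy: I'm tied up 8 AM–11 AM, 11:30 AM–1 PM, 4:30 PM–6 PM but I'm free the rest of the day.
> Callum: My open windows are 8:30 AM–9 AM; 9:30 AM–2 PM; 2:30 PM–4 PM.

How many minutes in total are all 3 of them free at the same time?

Jamal free: 08:30-10:00, 11:00-11:30, 12:30-16:30.
Wendy free: 11:00-11:30, 13:00-16:30 (invert busy blocks within the working day).
Callum free: 08:30-09:00, 09:30-14:00, 14:30-16:00.
Jamal ∩ Wendy: 11:00-11:30, 13:00-16:30.
Jamal ∩ Wendy ∩ Callum: 11:00-11:30, 13:00-14:00, 14:30-16:00.
Summing the common windows: 30 + 60 + 90 = 180 minutes.

180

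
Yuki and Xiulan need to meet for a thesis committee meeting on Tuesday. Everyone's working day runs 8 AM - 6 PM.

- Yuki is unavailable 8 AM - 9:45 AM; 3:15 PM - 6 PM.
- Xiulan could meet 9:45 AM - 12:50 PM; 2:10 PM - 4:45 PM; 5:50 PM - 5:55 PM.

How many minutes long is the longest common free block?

Yuki free: 09:45-15:15 (invert busy blocks within the working day).
Xiulan free: 09:45-12:50, 14:10-16:45, 17:50-17:55.
Yuki ∩ Xiulan: 09:45-12:50, 14:10-15:15.
So the common availability across everyone is 09:45-12:50, 14:10-15:15.
The longest is 09:45-12:50 at 185 minutes.

185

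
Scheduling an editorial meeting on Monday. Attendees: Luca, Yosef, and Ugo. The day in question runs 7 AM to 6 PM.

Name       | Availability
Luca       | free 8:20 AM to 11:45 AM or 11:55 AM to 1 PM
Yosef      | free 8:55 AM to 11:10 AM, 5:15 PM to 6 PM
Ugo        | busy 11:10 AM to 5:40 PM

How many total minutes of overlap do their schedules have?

Luca free: 08:20-11:45, 11:55-13:00.
Yosef free: 08:55-11:10, 17:15-18:00.
Ugo free: 07:00-11:10, 17:40-18:00 (invert busy blocks within the working day).
Luca ∩ Yosef: 08:55-11:10.
Luca ∩ Yosef ∩ Ugo: 08:55-11:10.
Those are the intersection windows.
That's a single block of 135 minutes.

135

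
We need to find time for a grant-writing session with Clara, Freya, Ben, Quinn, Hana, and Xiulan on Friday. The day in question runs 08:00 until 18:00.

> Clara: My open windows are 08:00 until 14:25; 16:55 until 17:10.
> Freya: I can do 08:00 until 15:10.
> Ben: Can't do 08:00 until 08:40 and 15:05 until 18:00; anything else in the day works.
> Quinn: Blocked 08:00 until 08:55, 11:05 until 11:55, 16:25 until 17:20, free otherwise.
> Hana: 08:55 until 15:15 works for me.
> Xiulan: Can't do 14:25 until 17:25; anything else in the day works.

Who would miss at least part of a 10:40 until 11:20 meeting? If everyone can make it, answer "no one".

Quinn

Clara free: 08:00-14:25, 16:55-17:10.
Freya free: 08:00-15:10.
Ben free: 08:40-15:05 (invert busy blocks within the working day).
Quinn free: 08:55-11:05, 11:55-16:25, 17:20-18:00 (invert busy blocks within the working day).
Hana free: 08:55-15:15.
Xiulan free: 08:00-14:25, 17:25-18:00 (invert busy blocks within the working day).
Clara: free for 10:40-11:20. Freya: free for 10:40-11:20. Ben: free for 10:40-11:20. Quinn: not fully free for 10:40-11:20. Hana: free for 10:40-11:20. Xiulan: free for 10:40-11:20.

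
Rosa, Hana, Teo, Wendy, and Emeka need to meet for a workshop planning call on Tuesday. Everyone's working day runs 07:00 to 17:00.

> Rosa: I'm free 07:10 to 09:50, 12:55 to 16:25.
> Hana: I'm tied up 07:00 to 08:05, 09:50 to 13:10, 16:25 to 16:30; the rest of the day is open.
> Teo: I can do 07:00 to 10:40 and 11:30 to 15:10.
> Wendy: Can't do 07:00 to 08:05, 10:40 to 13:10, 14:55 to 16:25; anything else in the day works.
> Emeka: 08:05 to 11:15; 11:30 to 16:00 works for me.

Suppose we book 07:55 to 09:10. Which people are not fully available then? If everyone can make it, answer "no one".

Emeka, Hana, Wendy

Rosa free: 07:10-09:50, 12:55-16:25.
Hana free: 08:05-09:50, 13:10-16:25, 16:30-17:00 (invert busy blocks within the working day).
Teo free: 07:00-10:40, 11:30-15:10.
Wendy free: 08:05-10:40, 13:10-14:55, 16:25-17:00 (invert busy blocks within the working day).
Emeka free: 08:05-11:15, 11:30-16:00.
Rosa: free for 07:55-09:10. Hana: not fully free for 07:55-09:10. Teo: free for 07:55-09:10. Wendy: not fully free for 07:55-09:10. Emeka: not fully free for 07:55-09:10.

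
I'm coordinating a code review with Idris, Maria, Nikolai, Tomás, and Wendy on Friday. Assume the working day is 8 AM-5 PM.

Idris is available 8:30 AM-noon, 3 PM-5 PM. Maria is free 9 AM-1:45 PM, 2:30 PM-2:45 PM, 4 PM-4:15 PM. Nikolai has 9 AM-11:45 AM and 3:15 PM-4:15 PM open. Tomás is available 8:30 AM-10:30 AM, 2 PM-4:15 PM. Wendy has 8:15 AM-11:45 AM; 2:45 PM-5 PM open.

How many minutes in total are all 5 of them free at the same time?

Idris ∩ Maria: 09:00-12:00, 16:00-16:15.
Idris ∩ Maria ∩ Nikolai: 09:00-11:45, 16:00-16:15.
Idris ∩ Maria ∩ Nikolai ∩ Tomás: 09:00-10:30, 16:00-16:15.
Idris ∩ Maria ∩ Nikolai ∩ Tomás ∩ Wendy: 09:00-10:30, 16:00-16:15.
Summing the common windows: 90 + 15 = 105 minutes.

105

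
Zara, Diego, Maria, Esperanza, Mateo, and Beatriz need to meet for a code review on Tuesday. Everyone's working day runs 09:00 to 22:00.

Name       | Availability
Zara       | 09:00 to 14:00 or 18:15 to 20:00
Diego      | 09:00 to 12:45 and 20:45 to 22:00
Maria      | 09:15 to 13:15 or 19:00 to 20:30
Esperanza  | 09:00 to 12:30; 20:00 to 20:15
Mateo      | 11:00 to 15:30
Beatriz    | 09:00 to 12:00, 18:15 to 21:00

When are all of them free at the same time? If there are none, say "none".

11:00-12:00

Zara ∩ Diego: 09:00-12:45.
Zara ∩ Diego ∩ Maria: 09:15-12:45.
Zara ∩ Diego ∩ Maria ∩ Esperanza: 09:15-12:30.
Zara ∩ Diego ∩ Maria ∩ Esperanza ∩ Mateo: 11:00-12:30.
Zara ∩ Diego ∩ Maria ∩ Esperanza ∩ Mateo ∩ Beatriz: 11:00-12:00.
Those are the intersection windows.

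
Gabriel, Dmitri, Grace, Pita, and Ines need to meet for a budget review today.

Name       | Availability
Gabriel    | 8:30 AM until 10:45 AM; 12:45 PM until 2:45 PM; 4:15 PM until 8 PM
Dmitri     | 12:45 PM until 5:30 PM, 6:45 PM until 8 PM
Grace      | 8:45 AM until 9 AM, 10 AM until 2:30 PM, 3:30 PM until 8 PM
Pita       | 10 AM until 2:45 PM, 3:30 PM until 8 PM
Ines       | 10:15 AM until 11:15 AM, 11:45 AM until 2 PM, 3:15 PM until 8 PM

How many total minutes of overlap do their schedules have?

Gabriel ∩ Dmitri: 12:45-14:45, 16:15-17:30, 18:45-20:00.
Gabriel ∩ Dmitri ∩ Grace: 12:45-14:30, 16:15-17:30, 18:45-20:00.
Gabriel ∩ Dmitri ∩ Grace ∩ Pita: 12:45-14:30, 16:15-17:30, 18:45-20:00.
Gabriel ∩ Dmitri ∩ Grace ∩ Pita ∩ Ines: 12:45-14:00, 16:15-17:30, 18:45-20:00.
Those are the intersection windows.
Summing the common windows: 75 + 75 + 75 = 225 minutes.

225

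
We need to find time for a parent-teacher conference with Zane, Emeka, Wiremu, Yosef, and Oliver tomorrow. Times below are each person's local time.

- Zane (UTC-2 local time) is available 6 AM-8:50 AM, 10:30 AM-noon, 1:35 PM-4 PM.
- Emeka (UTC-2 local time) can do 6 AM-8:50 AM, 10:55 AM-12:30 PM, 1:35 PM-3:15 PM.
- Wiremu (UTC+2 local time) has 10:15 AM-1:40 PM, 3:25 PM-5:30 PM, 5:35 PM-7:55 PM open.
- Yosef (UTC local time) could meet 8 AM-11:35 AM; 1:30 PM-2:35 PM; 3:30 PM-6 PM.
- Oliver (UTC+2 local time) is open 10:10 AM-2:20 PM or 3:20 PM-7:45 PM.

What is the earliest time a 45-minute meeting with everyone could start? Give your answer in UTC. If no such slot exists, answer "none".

Zane in UTC: 08:00-10:50, 12:30-14:00, 15:35-18:00 (add 2h to convert from UTC-2).
Emeka in UTC: 08:00-10:50, 12:55-14:30, 15:35-17:15 (add 2h to convert from UTC-2).
Wiremu in UTC: 08:15-11:40, 13:25-15:30, 15:35-17:55 (subtract 2h to convert from UTC+2).
Yosef in UTC: 08:00-11:35, 13:30-14:35, 15:30-18:00.
Oliver in UTC: 08:10-12:20, 13:20-17:45 (subtract 2h to convert from UTC+2).
Zane ∩ Emeka: 08:00-10:50, 12:55-14:00, 15:35-17:15.
Zane ∩ Emeka ∩ Wiremu: 08:15-10:50, 13:25-14:00, 15:35-17:15.
Zane ∩ Emeka ∩ Wiremu ∩ Yosef: 08:15-10:50, 13:30-14:00, 15:35-17:15.
Zane ∩ Emeka ∩ Wiremu ∩ Yosef ∩ Oliver: 08:15-10:50, 13:30-14:00, 15:35-17:15.
The first common window of at least 45 minutes is 08:15-10:50, so the earliest start is 08:15.

08:15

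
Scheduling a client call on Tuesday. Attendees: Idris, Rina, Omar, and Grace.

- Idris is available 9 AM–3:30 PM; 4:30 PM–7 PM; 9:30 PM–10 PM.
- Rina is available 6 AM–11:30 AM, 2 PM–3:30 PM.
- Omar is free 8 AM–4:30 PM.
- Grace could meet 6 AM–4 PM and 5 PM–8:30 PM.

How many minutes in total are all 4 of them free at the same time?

Idris ∩ Rina: 09:00-11:30, 14:00-15:30.
Idris ∩ Rina ∩ Omar: 09:00-11:30, 14:00-15:30.
Idris ∩ Rina ∩ Omar ∩ Grace: 09:00-11:30, 14:00-15:30.
Those are the intersection windows.
Summing the common windows: 150 + 90 = 240 minutes.

240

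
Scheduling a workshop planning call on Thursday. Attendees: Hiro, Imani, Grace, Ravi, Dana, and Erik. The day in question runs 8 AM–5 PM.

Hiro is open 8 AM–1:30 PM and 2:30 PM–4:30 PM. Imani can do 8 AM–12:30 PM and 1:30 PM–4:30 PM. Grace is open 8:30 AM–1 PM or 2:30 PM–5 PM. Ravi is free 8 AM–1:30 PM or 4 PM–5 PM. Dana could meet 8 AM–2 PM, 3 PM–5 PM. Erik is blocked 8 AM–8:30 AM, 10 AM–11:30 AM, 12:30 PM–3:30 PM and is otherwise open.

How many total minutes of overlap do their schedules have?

Hiro free: 08:00-13:30, 14:30-16:30.
Imani free: 08:00-12:30, 13:30-16:30.
Grace free: 08:30-13:00, 14:30-17:00.
Ravi free: 08:00-13:30, 16:00-17:00.
Dana free: 08:00-14:00, 15:00-17:00.
Erik free: 08:30-10:00, 11:30-12:30, 15:30-17:00 (invert busy blocks within the working day).
Hiro ∩ Imani: 08:00-12:30, 14:30-16:30.
Hiro ∩ Imani ∩ Grace: 08:30-12:30, 14:30-16:30.
Hiro ∩ Imani ∩ Grace ∩ Ravi: 08:30-12:30, 16:00-16:30.
Hiro ∩ Imani ∩ Grace ∩ Ravi ∩ Dana: 08:30-12:30, 16:00-16:30.
Hiro ∩ Imani ∩ Grace ∩ Ravi ∩ Dana ∩ Erik: 08:30-10:00, 11:30-12:30, 16:00-16:30.
Summing the common windows: 90 + 60 + 30 = 180 minutes.

180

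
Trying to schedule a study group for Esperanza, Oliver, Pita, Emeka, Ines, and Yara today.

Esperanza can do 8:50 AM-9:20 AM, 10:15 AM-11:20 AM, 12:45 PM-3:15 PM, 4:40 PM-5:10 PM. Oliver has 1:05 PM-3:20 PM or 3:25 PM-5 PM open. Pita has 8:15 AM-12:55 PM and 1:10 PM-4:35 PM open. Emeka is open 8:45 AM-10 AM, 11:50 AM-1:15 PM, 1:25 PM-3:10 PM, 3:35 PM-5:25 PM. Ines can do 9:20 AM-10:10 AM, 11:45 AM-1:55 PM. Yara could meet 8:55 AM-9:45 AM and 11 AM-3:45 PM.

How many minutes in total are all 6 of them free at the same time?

35

Esperanza ∩ Oliver: 13:05-15:15, 16:40-17:00.
Esperanza ∩ Oliver ∩ Pita: 13:10-15:15.
Esperanza ∩ Oliver ∩ Pita ∩ Emeka: 13:10-13:15, 13:25-15:10.
Esperanza ∩ Oliver ∩ Pita ∩ Emeka ∩ Ines: 13:10-13:15, 13:25-13:55.
Esperanza ∩ Oliver ∩ Pita ∩ Emeka ∩ Ines ∩ Yara: 13:10-13:15, 13:25-13:55.
Summing the common windows: 5 + 30 = 35 minutes.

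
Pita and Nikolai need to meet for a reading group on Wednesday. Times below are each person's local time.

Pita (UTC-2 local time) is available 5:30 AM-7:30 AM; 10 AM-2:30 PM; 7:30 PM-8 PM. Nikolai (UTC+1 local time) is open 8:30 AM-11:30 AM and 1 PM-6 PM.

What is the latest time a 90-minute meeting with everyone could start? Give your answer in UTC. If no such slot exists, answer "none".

Pita in UTC: 07:30-09:30, 12:00-16:30, 21:30-22:00 (add 2h to convert from UTC-2).
Nikolai in UTC: 07:30-10:30, 12:00-17:00 (subtract 1h to convert from UTC+1).
Pita ∩ Nikolai: 07:30-09:30, 12:00-16:30.
Those are the intersection windows.
The last common window of at least 90 minutes is 12:00-16:30; a 90-minute meeting can start as late as 15:00 and still end by 16:30.

15:00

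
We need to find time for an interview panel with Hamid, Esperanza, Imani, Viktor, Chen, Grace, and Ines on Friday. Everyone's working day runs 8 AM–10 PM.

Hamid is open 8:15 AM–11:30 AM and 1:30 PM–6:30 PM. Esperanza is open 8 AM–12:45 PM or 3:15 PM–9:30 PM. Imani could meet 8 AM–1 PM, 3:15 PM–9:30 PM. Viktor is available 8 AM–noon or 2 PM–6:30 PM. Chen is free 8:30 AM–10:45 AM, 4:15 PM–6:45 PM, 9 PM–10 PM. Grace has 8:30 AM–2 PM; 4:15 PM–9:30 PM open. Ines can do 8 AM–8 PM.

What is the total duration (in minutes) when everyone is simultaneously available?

Hamid ∩ Esperanza: 08:15-11:30, 15:15-18:30.
Hamid ∩ Esperanza ∩ Imani: 08:15-11:30, 15:15-18:30.
Hamid ∩ Esperanza ∩ Imani ∩ Viktor: 08:15-11:30, 15:15-18:30.
Hamid ∩ Esperanza ∩ Imani ∩ Viktor ∩ Chen: 08:30-10:45, 16:15-18:30.
Hamid ∩ Esperanza ∩ Imani ∩ Viktor ∩ Chen ∩ Grace: 08:30-10:45, 16:15-18:30.
Hamid ∩ Esperanza ∩ Imani ∩ Viktor ∩ Chen ∩ Grace ∩ Ines: 08:30-10:45, 16:15-18:30.
Summing the common windows: 135 + 135 = 270 minutes.

270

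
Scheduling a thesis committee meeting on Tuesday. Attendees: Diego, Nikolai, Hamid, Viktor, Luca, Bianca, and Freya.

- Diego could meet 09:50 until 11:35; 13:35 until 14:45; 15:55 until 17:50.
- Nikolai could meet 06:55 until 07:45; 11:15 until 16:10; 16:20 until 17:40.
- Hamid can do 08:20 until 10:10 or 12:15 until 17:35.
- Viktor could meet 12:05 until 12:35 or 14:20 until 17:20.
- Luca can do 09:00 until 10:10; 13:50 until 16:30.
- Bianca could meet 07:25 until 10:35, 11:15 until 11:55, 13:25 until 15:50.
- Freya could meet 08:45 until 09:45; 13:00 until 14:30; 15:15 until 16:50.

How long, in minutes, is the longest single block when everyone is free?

10

Diego ∩ Nikolai: 11:15-11:35, 13:35-14:45, 15:55-16:10, 16:20-17:40.
Diego ∩ Nikolai ∩ Hamid: 13:35-14:45, 15:55-16:10, 16:20-17:35.
Diego ∩ Nikolai ∩ Hamid ∩ Viktor: 14:20-14:45, 15:55-16:10, 16:20-17:20.
Diego ∩ Nikolai ∩ Hamid ∩ Viktor ∩ Luca: 14:20-14:45, 15:55-16:10, 16:20-16:30.
Diego ∩ Nikolai ∩ Hamid ∩ Viktor ∩ Luca ∩ Bianca: 14:20-14:45.
Diego ∩ Nikolai ∩ Hamid ∩ Viktor ∩ Luca ∩ Bianca ∩ Freya: 14:20-14:30.
The longest is 14:20-14:30 at 10 minutes.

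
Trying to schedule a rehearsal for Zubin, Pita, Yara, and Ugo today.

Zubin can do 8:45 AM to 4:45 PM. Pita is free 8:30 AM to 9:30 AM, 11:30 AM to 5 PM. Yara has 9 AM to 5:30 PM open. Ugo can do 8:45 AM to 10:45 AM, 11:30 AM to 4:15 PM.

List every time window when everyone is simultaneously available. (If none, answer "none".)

Zubin ∩ Pita: 08:45-09:30, 11:30-16:45.
Zubin ∩ Pita ∩ Yara: 09:00-09:30, 11:30-16:45.
Zubin ∩ Pita ∩ Yara ∩ Ugo: 09:00-09:30, 11:30-16:15.

09:00-09:30, 11:30-16:15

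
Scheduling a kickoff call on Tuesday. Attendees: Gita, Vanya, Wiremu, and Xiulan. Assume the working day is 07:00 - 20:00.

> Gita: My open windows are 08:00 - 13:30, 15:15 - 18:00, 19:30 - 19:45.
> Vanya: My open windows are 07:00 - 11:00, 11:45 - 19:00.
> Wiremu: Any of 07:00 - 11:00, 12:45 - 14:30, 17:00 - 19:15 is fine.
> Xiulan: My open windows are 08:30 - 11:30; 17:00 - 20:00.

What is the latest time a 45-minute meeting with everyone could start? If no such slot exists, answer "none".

17:15

Gita ∩ Vanya: 08:00-11:00, 11:45-13:30, 15:15-18:00.
Gita ∩ Vanya ∩ Wiremu: 08:00-11:00, 12:45-13:30, 17:00-18:00.
Gita ∩ Vanya ∩ Wiremu ∩ Xiulan: 08:30-11:00, 17:00-18:00.
So the common availability across everyone is 08:30-11:00, 17:00-18:00.
The last common window of at least 45 minutes is 17:00-18:00; a 45-minute meeting can start as late as 17:15 and still end by 18:00.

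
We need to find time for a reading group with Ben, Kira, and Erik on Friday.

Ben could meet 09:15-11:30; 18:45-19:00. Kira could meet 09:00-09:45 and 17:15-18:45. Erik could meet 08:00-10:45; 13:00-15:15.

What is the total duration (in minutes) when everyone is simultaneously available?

30

Ben ∩ Kira: 09:15-09:45.
Ben ∩ Kira ∩ Erik: 09:15-09:45.
That's a single block of 30 minutes.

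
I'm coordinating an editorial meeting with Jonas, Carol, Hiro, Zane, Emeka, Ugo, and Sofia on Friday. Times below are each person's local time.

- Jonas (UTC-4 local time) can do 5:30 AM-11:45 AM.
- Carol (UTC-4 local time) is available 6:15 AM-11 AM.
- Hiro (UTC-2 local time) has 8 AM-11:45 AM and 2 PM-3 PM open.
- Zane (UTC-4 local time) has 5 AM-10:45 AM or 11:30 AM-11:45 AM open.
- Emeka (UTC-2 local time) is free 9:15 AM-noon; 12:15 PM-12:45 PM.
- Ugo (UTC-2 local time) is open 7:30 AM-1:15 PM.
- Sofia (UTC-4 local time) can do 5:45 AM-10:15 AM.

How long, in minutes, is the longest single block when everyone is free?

Jonas in UTC: 09:30-15:45 (add 4h to convert from UTC-4).
Carol in UTC: 10:15-15:00 (add 4h to convert from UTC-4).
Hiro in UTC: 10:00-13:45, 16:00-17:00 (add 2h to convert from UTC-2).
Zane in UTC: 09:00-14:45, 15:30-15:45 (add 4h to convert from UTC-4).
Emeka in UTC: 11:15-14:00, 14:15-14:45 (add 2h to convert from UTC-2).
Ugo in UTC: 09:30-15:15 (add 2h to convert from UTC-2).
Sofia in UTC: 09:45-14:15 (add 4h to convert from UTC-4).
Jonas ∩ Carol: 10:15-15:00.
Jonas ∩ Carol ∩ Hiro: 10:15-13:45.
Jonas ∩ Carol ∩ Hiro ∩ Zane: 10:15-13:45.
Jonas ∩ Carol ∩ Hiro ∩ Zane ∩ Emeka: 11:15-13:45.
Jonas ∩ Carol ∩ Hiro ∩ Zane ∩ Emeka ∩ Ugo: 11:15-13:45.
Jonas ∩ Carol ∩ Hiro ∩ Zane ∩ Emeka ∩ Ugo ∩ Sofia: 11:15-13:45.
Those are the intersection windows.
The longest is 11:15-13:45 at 150 minutes.

150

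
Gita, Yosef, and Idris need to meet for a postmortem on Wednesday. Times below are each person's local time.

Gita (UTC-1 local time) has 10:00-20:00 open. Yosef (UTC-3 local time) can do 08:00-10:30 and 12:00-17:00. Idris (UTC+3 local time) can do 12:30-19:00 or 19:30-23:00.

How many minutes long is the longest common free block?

210

Gita in UTC: 11:00-21:00 (add 1h to convert from UTC-1).
Yosef in UTC: 11:00-13:30, 15:00-20:00 (add 3h to convert from UTC-3).
Idris in UTC: 09:30-16:00, 16:30-20:00 (subtract 3h to convert from UTC+3).
Gita ∩ Yosef: 11:00-13:30, 15:00-20:00.
Gita ∩ Yosef ∩ Idris: 11:00-13:30, 15:00-16:00, 16:30-20:00.
Those are the intersection windows.
The longest is 16:30-20:00 at 210 minutes.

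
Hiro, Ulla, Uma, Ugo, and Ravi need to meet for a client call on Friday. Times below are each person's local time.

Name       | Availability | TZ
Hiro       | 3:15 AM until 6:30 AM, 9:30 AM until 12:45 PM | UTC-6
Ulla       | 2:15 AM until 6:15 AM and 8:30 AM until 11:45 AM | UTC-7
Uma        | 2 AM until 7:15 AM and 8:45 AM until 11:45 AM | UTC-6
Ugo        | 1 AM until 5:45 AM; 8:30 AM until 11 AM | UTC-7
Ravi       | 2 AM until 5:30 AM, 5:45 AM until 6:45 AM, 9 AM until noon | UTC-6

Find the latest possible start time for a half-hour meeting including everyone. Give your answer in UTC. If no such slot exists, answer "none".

Hiro in UTC: 09:15-12:30, 15:30-18:45 (add 6h to convert from UTC-6).
Ulla in UTC: 09:15-13:15, 15:30-18:45 (add 7h to convert from UTC-7).
Uma in UTC: 08:00-13:15, 14:45-17:45 (add 6h to convert from UTC-6).
Ugo in UTC: 08:00-12:45, 15:30-18:00 (add 7h to convert from UTC-7).
Ravi in UTC: 08:00-11:30, 11:45-12:45, 15:00-18:00 (add 6h to convert from UTC-6).
Hiro ∩ Ulla: 09:15-12:30, 15:30-18:45.
Hiro ∩ Ulla ∩ Uma: 09:15-12:30, 15:30-17:45.
Hiro ∩ Ulla ∩ Uma ∩ Ugo: 09:15-12:30, 15:30-17:45.
Hiro ∩ Ulla ∩ Uma ∩ Ugo ∩ Ravi: 09:15-11:30, 11:45-12:30, 15:30-17:45.
Those are the intersection windows.
The last common window of at least 30 minutes is 15:30-17:45; a 30-minute meeting can start as late as 17:15 and still end by 17:45.

17:15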